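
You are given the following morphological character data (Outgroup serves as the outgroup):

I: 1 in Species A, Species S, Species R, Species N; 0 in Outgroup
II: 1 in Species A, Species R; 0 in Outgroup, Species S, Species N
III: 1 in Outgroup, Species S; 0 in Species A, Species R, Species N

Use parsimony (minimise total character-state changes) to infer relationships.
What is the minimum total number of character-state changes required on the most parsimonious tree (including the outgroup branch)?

Character polarity is set by the outgroup: the derived state is whichever differs from the outgroup's state, so for III the derived state is '0', and for the remaining characters it is '1'.
I (derived state '1') is shared by all ingroup taxa — unites the whole ingroup.
II (derived state '1') is shared by Species A and Species R — a synapomorphy uniting that clade.
III (derived state '0') is shared by Species A, Species N, and Species R — a synapomorphy uniting that clade.
Most parsimonious ingroup topology: (((Species A,Species R),Species N),Species S).
Changes per character on this tree: I: 1; II: 1; III: 1.
Total = 3.

3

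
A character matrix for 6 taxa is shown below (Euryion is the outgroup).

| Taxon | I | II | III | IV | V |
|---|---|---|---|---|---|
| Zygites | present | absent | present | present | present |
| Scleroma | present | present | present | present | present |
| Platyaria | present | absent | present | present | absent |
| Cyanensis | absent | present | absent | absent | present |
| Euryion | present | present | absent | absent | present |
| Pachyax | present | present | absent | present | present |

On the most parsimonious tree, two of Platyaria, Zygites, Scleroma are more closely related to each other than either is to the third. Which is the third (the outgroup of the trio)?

Scleroma

Character polarity is set by the outgroup: the derived state is whichever differs from the outgroup's state, so for I, II, V the derived state is 'absent', and for the remaining characters it is 'present'.
I (derived state 'absent') is unique to Cyanensis (autapomorphy; uninformative for grouping).
Only Platyaria and Zygites show the derived state 'absent' for II, supporting them as a clade.
III (derived state 'present') is shared by Platyaria, Scleroma, and Zygites — a synapomorphy uniting that clade.
IV: derived state 'present' in Pachyax, Platyaria, Scleroma, and Zygites only — synapomorphy for {Pachyax, Platyaria, Scleroma, Zygites}.
V: derived state 'absent' in Platyaria only — an autapomorphy, so it tells us nothing about relationships among taxa.
Most parsimonious ingroup topology: ((((Platyaria,Zygites),Scleroma),Pachyax),Cyanensis).
Zygites and Platyaria share a more recent common ancestor with each other than either does with Scleroma, so Scleroma is the least closely related of the three.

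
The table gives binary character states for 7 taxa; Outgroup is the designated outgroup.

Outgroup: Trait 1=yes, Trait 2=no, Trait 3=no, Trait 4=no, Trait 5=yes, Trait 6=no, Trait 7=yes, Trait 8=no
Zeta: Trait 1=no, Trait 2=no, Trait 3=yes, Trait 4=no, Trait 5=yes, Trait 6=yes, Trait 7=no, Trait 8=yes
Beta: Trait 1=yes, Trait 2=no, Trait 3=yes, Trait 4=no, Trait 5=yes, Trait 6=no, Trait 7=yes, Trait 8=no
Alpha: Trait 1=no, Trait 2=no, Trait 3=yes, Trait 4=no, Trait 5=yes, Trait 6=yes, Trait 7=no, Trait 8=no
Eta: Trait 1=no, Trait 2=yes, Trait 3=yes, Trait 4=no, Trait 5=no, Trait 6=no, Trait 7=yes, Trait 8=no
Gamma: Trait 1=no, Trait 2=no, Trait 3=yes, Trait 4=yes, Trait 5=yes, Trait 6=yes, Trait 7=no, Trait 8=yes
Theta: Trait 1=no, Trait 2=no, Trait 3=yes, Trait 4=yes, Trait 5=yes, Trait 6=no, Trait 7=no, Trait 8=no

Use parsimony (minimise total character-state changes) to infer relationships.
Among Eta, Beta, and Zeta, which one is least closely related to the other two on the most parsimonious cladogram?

Character polarity is set by the outgroup: the derived state is whichever differs from the outgroup's state, so for Trait 1, Trait 5, Trait 7 the derived state is 'no', and for the remaining characters it is 'yes'.
Trait 1: derived state 'no' in Alpha, Eta, Gamma, Theta, and Zeta only — synapomorphy for {Alpha, Eta, Gamma, Theta, Zeta}.
Trait 2: derived state 'yes' in Eta only — an autapomorphy, so it tells us nothing about relationships among taxa.
All ingroup taxa share the derived state 'yes' for Trait 3; it defines the ingroup but does not resolve relationships within it.
Trait 4 (state 'yes') occurs in Gamma and Theta but conflicts with the nesting implied by the other characters — most parsimoniously interpreted as homoplasy.
Trait 5 (derived state 'no') is unique to Eta (autapomorphy; uninformative for grouping).
Trait 6 (derived state 'yes') is shared by Alpha, Gamma, and Zeta — a synapomorphy uniting that clade.
Trait 7 (derived state 'no') is shared by Alpha, Gamma, Theta, and Zeta — a synapomorphy uniting that clade.
Only Gamma and Zeta show the derived state 'yes' for Trait 8, supporting them as a clade.
Most parsimonious ingroup topology: (((((Zeta,Gamma),Alpha),Theta),Eta),Beta).
Zeta and Eta share a more recent common ancestor with each other than either does with Beta, so Beta is the least closely related of the three.

Beta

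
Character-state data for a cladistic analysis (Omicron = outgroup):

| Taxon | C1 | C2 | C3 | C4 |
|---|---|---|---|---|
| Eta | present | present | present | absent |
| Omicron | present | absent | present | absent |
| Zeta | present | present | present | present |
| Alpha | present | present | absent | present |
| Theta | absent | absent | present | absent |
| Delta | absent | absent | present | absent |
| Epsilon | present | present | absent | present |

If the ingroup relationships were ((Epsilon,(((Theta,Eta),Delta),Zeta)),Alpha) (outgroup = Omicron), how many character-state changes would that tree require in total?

9

Map each character onto ((Epsilon,(((Theta,Eta),Delta),Zeta)),Alpha) (rooted by Omicron) and count the minimum state changes it requires (Fitch parsimony):
C1: 2; C2: 3; C3: 2; C4: 2.
Total tree length = 9.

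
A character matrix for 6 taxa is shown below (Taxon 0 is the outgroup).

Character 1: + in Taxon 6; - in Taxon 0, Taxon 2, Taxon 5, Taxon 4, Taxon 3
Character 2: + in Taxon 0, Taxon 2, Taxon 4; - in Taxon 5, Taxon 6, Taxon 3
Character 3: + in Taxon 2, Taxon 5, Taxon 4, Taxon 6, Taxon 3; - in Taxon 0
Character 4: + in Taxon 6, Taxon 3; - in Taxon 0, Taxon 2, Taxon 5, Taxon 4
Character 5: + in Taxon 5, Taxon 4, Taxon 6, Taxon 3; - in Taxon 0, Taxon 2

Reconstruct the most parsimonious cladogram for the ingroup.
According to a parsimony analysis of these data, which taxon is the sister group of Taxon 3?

Character polarity is set by the outgroup: the derived state is whichever differs from the outgroup's state, so for Character 2 the derived state is '-', and for the remaining characters it is '+'.
Character 1: derived state '+' in Taxon 6 only — an autapomorphy, so it tells us nothing about relationships among taxa.
Character 2 (derived state '-') is shared by Taxon 3, Taxon 5, and Taxon 6 — a synapomorphy uniting that clade.
All ingroup taxa share the derived state '+' for Character 3; it defines the ingroup but does not resolve relationships within it.
Only Taxon 3 and Taxon 6 show the derived state '+' for Character 4, supporting them as a clade.
Only Taxon 3, Taxon 4, Taxon 5, and Taxon 6 show the derived state '+' for Character 5, supporting them as a clade.
Most parsimonious ingroup topology: (Taxon 2,((Taxon 5,(Taxon 6,Taxon 3)),Taxon 4)).
Taxon 3 and Taxon 6 form a cherry on this tree, so they are sister taxa.

Taxon 6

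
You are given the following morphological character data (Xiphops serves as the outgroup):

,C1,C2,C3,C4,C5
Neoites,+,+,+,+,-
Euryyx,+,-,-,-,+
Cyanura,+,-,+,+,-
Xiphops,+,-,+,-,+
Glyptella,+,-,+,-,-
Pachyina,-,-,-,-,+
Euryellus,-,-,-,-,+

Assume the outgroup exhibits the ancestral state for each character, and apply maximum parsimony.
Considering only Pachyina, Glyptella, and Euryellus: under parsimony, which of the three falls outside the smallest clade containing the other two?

Glyptella

Character polarity is set by the outgroup: the derived state is whichever differs from the outgroup's state, so for C1, C3, C5 the derived state is '-', and for the remaining characters it is '+'.
C1 (derived state '-') is shared by Euryellus and Pachyina — a synapomorphy uniting that clade.
C2: derived state '+' in Neoites only — an autapomorphy, so it tells us nothing about relationships among taxa.
C3: derived state '-' in Euryellus, Euryyx, and Pachyina only — synapomorphy for {Euryellus, Euryyx, Pachyina}.
C4 (derived state '+') is shared by Cyanura and Neoites — a synapomorphy uniting that clade.
Only Cyanura, Glyptella, and Neoites show the derived state '-' for C5, supporting them as a clade.
Most parsimonious ingroup topology: (((Pachyina,Euryellus),Euryyx),((Cyanura,Neoites),Glyptella)).
Euryellus and Pachyina share a more recent common ancestor with each other than either does with Glyptella, so Glyptella is the least closely related of the three.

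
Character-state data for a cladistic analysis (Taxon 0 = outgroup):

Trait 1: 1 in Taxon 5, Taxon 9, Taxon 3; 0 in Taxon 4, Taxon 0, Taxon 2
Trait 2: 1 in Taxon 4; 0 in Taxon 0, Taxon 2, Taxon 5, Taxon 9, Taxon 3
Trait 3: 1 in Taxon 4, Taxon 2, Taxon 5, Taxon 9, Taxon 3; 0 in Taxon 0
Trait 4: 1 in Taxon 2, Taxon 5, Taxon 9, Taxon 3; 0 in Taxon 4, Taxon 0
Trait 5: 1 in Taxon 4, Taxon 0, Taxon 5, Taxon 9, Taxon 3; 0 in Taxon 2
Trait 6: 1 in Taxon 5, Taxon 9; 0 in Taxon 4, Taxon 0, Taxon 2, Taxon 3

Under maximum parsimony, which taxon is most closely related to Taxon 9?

Character polarity is set by the outgroup: the derived state is whichever differs from the outgroup's state, so for Trait 5 the derived state is '0', and for the remaining characters it is '1'.
Trait 1: derived state '1' in Taxon 3, Taxon 5, and Taxon 9 only — synapomorphy for {Taxon 3, Taxon 5, Taxon 9}.
Trait 2 (derived state '1') is unique to Taxon 4 (autapomorphy; uninformative for grouping).
All ingroup taxa share the derived state '1' for Trait 3; it defines the ingroup but does not resolve relationships within it.
Only Taxon 2, Taxon 3, Taxon 5, and Taxon 9 show the derived state '1' for Trait 4, supporting them as a clade.
Trait 5: derived state '0' in Taxon 2 only — an autapomorphy, so it tells us nothing about relationships among taxa.
Only Taxon 5 and Taxon 9 show the derived state '1' for Trait 6, supporting them as a clade.
Most parsimonious ingroup topology: ((Taxon 2,(Taxon 3,(Taxon 5,Taxon 9))),Taxon 4).
Taxon 9 and Taxon 5 form a cherry on this tree, so they are sister taxa.

Taxon 5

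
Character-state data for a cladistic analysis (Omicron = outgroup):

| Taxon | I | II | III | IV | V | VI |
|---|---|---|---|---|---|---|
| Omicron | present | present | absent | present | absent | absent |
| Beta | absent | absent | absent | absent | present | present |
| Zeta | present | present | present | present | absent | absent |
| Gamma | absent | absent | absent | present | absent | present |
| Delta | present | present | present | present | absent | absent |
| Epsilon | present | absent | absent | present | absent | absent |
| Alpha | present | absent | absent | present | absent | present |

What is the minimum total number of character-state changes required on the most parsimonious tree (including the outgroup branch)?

6

Character polarity is set by the outgroup: the derived state is whichever differs from the outgroup's state, so for I, II, IV the derived state is 'absent', and for the remaining characters it is 'present'.
Only Beta and Gamma show the derived state 'absent' for I, supporting them as a clade.
II: derived state 'absent' in Alpha, Beta, Epsilon, and Gamma only — synapomorphy for {Alpha, Beta, Epsilon, Gamma}.
Only Delta and Zeta show the derived state 'present' for III, supporting them as a clade.
IV: derived state 'absent' in Beta only — an autapomorphy, so it tells us nothing about relationships among taxa.
V: derived state 'present' in Beta only — an autapomorphy, so it tells us nothing about relationships among taxa.
VI (derived state 'present') is shared by Alpha, Beta, and Gamma — a synapomorphy uniting that clade.
Most parsimonious ingroup topology: ((((Beta,Gamma),Alpha),Epsilon),(Zeta,Delta)).
Changes per character on this tree: I: 1; II: 1; III: 1; IV: 1; V: 1; VI: 1.
Total = 6.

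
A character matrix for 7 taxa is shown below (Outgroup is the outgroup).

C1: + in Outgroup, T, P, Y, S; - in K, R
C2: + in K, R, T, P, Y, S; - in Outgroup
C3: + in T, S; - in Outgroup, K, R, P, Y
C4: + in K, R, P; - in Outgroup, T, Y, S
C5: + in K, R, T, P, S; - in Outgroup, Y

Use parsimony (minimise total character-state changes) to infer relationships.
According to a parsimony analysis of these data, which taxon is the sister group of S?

Character polarity is set by the outgroup: the derived state is whichever differs from the outgroup's state, so for C1 the derived state is '-', and for the remaining characters it is '+'.
C1 (derived state '-') is shared by K and R — a synapomorphy uniting that clade.
C2 (derived state '+') is shared by all ingroup taxa — unites the whole ingroup.
C3: derived state '+' in S and T only — synapomorphy for {S, T}.
C4: derived state '+' in K, P, and R only — synapomorphy for {K, P, R}.
C5 (derived state '+') is shared by K, P, R, S, and T — a synapomorphy uniting that clade.
Most parsimonious ingroup topology: ((((K,R),P),(T,S)),Y).
S and T form a cherry on this tree, so they are sister taxa.

T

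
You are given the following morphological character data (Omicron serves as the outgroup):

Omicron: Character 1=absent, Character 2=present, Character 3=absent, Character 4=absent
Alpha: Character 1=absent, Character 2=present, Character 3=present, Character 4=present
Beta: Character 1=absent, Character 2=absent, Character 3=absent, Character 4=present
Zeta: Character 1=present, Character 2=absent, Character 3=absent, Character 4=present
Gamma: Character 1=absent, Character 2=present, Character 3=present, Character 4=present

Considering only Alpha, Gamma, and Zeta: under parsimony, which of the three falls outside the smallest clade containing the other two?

Character polarity is set by the outgroup: the derived state is whichever differs from the outgroup's state, so for Character 2 the derived state is 'absent', and for the remaining characters it is 'present'.
Character 1: derived state 'present' in Zeta only — an autapomorphy, so it tells us nothing about relationships among taxa.
Only Beta and Zeta show the derived state 'absent' for Character 2, supporting them as a clade.
Only Alpha and Gamma show the derived state 'present' for Character 3, supporting them as a clade.
Character 4 (derived state 'present') is shared by all ingroup taxa — unites the whole ingroup.
Most parsimonious ingroup topology: ((Alpha,Gamma),(Beta,Zeta)).
Alpha and Gamma share a more recent common ancestor with each other than either does with Zeta, so Zeta is the least closely related of the three.

Zeta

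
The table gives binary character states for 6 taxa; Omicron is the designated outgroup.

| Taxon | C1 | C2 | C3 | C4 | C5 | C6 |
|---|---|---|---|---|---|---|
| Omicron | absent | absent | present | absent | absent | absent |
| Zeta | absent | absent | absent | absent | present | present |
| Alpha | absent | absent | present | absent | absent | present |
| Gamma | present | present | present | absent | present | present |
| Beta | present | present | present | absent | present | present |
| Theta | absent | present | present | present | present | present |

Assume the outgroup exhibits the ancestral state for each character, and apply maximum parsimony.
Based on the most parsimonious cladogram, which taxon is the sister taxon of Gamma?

Character polarity is set by the outgroup: the derived state is whichever differs from the outgroup's state, so for C3 the derived state is 'absent', and for the remaining characters it is 'present'.
C1: derived state 'present' in Beta and Gamma only — synapomorphy for {Beta, Gamma}.
Only Beta, Gamma, and Theta show the derived state 'present' for C2, supporting them as a clade.
C3: derived state 'absent' in Zeta only — an autapomorphy, so it tells us nothing about relationships among taxa.
C4 (derived state 'present') is unique to Theta (autapomorphy; uninformative for grouping).
C5: derived state 'present' in Beta, Gamma, Theta, and Zeta only — synapomorphy for {Beta, Gamma, Theta, Zeta}.
All ingroup taxa share the derived state 'present' for C6; it defines the ingroup but does not resolve relationships within it.
Most parsimonious ingroup topology: ((Zeta,((Gamma,Beta),Theta)),Alpha).
Gamma and Beta form a cherry on this tree, so they are sister taxa.

Beta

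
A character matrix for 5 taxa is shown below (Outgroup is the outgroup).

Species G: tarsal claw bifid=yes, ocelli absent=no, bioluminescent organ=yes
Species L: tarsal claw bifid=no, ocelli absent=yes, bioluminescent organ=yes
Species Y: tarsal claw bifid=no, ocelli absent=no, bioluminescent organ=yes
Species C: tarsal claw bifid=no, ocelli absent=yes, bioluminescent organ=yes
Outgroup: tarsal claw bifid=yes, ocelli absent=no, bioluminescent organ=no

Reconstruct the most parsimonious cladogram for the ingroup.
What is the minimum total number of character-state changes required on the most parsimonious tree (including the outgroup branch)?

3

Character polarity is set by the outgroup: the derived state is whichever differs from the outgroup's state, so for tarsal claw bifid the derived state is 'no', and for the remaining characters it is 'yes'.
tarsal claw bifid: derived state 'no' in Species C, Species L, and Species Y only — synapomorphy for {Species C, Species L, Species Y}.
ocelli absent (derived state 'yes') is shared by Species C and Species L — a synapomorphy uniting that clade.
All ingroup taxa share the derived state 'yes' for bioluminescent organ; it defines the ingroup but does not resolve relationships within it.
Most parsimonious ingroup topology: (((Species C,Species L),Species Y),Species G).
Changes per character on this tree: tarsal claw bifid: 1; ocelli absent: 1; bioluminescent organ: 1.
Total = 3.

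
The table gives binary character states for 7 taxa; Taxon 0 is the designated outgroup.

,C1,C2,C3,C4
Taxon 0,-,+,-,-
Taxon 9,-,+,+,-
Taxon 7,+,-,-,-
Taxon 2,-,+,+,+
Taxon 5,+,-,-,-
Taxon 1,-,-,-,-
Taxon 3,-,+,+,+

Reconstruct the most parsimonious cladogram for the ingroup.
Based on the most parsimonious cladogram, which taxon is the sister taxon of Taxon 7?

Character polarity is set by the outgroup: the derived state is whichever differs from the outgroup's state, so for C2 the derived state is '-', and for the remaining characters it is '+'.
C1 (derived state '+') is shared by Taxon 5 and Taxon 7 — a synapomorphy uniting that clade.
C2: derived state '-' in Taxon 1, Taxon 5, and Taxon 7 only — synapomorphy for {Taxon 1, Taxon 5, Taxon 7}.
C3: derived state '+' in Taxon 2, Taxon 3, and Taxon 9 only — synapomorphy for {Taxon 2, Taxon 3, Taxon 9}.
C4 (derived state '+') is shared by Taxon 2 and Taxon 3 — a synapomorphy uniting that clade.
Most parsimonious ingroup topology: ((Taxon 9,(Taxon 2,Taxon 3)),((Taxon 7,Taxon 5),Taxon 1)).
Taxon 7 and Taxon 5 form a cherry on this tree, so they are sister taxa.

Taxon 5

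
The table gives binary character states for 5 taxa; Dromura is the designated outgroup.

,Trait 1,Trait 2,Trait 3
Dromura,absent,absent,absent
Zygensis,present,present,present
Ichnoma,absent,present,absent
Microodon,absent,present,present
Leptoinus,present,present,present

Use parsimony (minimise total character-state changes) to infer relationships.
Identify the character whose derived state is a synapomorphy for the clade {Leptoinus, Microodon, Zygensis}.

The outgroup has state 'absent' for every character, so 'present' is the derived state throughout.
Trait 1: derived state 'present' in Leptoinus and Zygensis only — synapomorphy for {Leptoinus, Zygensis}.
All ingroup taxa share the derived state 'present' for Trait 2; it defines the ingroup but does not resolve relationships within it.
Trait 3: derived state 'present' in Leptoinus, Microodon, and Zygensis only — synapomorphy for {Leptoinus, Microodon, Zygensis}.
Most parsimonious ingroup topology: (((Zygensis,Leptoinus),Microodon),Ichnoma).
The clade {Leptoinus, Microodon, Zygensis} is supported by Trait 3: its derived state 'present' occurs in exactly those taxa and in no other taxon (including the outgroup).

Trait 3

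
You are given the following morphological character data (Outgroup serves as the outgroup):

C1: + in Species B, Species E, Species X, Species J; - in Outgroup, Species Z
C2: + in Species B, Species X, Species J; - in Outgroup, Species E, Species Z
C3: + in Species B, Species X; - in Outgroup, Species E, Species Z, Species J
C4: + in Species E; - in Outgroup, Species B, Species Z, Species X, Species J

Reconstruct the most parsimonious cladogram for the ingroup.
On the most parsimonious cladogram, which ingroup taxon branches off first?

Species Z

The outgroup has state '-' for every character, so '+' is the derived state throughout.
Only Species B, Species E, Species J, and Species X show the derived state '+' for C1, supporting them as a clade.
C2: derived state '+' in Species B, Species J, and Species X only — synapomorphy for {Species B, Species J, Species X}.
C3: derived state '+' in Species B and Species X only — synapomorphy for {Species B, Species X}.
C4: derived state '+' in Species E only — an autapomorphy, so it tells us nothing about relationships among taxa.
Most parsimonious ingroup topology: ((((Species B,Species X),Species J),Species E),Species Z).
Species Z is sister to the clade containing all other ingroup taxa, so it is the earliest-diverging (most basal) ingroup lineage.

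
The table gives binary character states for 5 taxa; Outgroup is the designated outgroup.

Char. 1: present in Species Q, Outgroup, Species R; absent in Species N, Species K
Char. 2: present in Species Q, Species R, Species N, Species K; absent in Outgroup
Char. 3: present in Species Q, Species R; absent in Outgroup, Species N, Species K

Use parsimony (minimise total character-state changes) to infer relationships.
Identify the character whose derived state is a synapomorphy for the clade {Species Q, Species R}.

Char. 3

Character polarity is set by the outgroup: the derived state is whichever differs from the outgroup's state, so for Char. 1 the derived state is 'absent', and for the remaining characters it is 'present'.
Char. 1: derived state 'absent' in Species K and Species N only — synapomorphy for {Species K, Species N}.
Char. 2 (derived state 'present') is shared by all ingroup taxa — unites the whole ingroup.
Char. 3: derived state 'present' in Species Q and Species R only — synapomorphy for {Species Q, Species R}.
Most parsimonious ingroup topology: ((Species K,Species N),(Species Q,Species R)).
The clade {Species Q, Species R} is supported by Char. 3: its derived state 'present' occurs in exactly those taxa and in no other taxon (including the outgroup).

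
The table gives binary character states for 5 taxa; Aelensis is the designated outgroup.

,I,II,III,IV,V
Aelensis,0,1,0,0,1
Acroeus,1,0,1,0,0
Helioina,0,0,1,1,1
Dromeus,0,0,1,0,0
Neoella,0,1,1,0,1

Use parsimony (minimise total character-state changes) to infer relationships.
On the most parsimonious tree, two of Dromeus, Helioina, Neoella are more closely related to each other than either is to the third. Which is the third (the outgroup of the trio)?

Neoella

Character polarity is set by the outgroup: the derived state is whichever differs from the outgroup's state, so for II, V the derived state is '0', and for the remaining characters it is '1'.
I (derived state '1') is unique to Acroeus (autapomorphy; uninformative for grouping).
Only Acroeus, Dromeus, and Helioina show the derived state '0' for II, supporting them as a clade.
III (derived state '1') is shared by all ingroup taxa — unites the whole ingroup.
IV (derived state '1') is unique to Helioina (autapomorphy; uninformative for grouping).
V: derived state '0' in Acroeus and Dromeus only — synapomorphy for {Acroeus, Dromeus}.
Most parsimonious ingroup topology: (((Acroeus,Dromeus),Helioina),Neoella).
Dromeus and Helioina share a more recent common ancestor with each other than either does with Neoella, so Neoella is the least closely related of the three.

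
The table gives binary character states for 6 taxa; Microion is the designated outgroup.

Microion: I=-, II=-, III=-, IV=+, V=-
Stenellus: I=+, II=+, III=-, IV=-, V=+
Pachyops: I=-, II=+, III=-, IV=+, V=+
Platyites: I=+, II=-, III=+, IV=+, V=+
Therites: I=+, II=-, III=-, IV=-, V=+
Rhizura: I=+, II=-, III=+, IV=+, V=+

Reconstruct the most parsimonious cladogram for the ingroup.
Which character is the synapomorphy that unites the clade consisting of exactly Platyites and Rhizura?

Character polarity is set by the outgroup: the derived state is whichever differs from the outgroup's state, so for IV the derived state is '-', and for the remaining characters it is '+'.
I (derived state '+') is shared by Platyites, Rhizura, Stenellus, and Therites — a synapomorphy uniting that clade.
II groups Pachyops and Stenellus, which is incompatible with the clades supported by the remaining characters; treating it as convergent (homoplasy) costs fewer steps than any alternative tree.
III (derived state '+') is shared by Platyites and Rhizura — a synapomorphy uniting that clade.
IV: derived state '-' in Stenellus and Therites only — synapomorphy for {Stenellus, Therites}.
V (derived state '+') is shared by all ingroup taxa — unites the whole ingroup.
Most parsimonious ingroup topology: (((Stenellus,Therites),(Platyites,Rhizura)),Pachyops).
The clade {Platyites, Rhizura} is supported by III: its derived state '+' occurs in exactly those taxa and in no other taxon (including the outgroup).

III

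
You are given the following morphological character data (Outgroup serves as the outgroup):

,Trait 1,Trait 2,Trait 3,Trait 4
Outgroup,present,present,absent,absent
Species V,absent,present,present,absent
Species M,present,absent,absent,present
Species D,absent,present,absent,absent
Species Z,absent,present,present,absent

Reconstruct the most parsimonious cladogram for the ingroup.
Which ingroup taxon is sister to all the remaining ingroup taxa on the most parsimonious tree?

Species M

Character polarity is set by the outgroup: the derived state is whichever differs from the outgroup's state, so for Trait 1, Trait 2 the derived state is 'absent', and for the remaining characters it is 'present'.
Trait 1 (derived state 'absent') is shared by Species D, Species V, and Species Z — a synapomorphy uniting that clade.
Trait 2 (derived state 'absent') is unique to Species M (autapomorphy; uninformative for grouping).
Trait 3 (derived state 'present') is shared by Species V and Species Z — a synapomorphy uniting that clade.
Trait 4: derived state 'present' in Species M only — an autapomorphy, so it tells us nothing about relationships among taxa.
Most parsimonious ingroup topology: (((Species V,Species Z),Species D),Species M).
Species M is sister to the clade containing all other ingroup taxa, so it is the earliest-diverging (most basal) ingroup lineage.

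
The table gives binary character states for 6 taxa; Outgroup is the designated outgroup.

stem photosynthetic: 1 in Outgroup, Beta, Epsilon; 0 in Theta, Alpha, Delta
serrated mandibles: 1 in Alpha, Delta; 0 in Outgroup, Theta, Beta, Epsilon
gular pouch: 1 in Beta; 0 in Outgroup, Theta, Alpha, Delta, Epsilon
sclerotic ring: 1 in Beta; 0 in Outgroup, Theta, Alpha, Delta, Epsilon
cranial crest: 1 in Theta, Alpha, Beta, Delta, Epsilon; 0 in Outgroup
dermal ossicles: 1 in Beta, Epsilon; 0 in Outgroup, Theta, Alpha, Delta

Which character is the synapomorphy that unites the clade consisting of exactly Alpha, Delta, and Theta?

Character polarity is set by the outgroup: the derived state is whichever differs from the outgroup's state, so for stem photosynthetic the derived state is '0', and for the remaining characters it is '1'.
Only Alpha, Delta, and Theta show the derived state '0' for stem photosynthetic, supporting them as a clade.
serrated mandibles (derived state '1') is shared by Alpha and Delta — a synapomorphy uniting that clade.
gular pouch (derived state '1') is unique to Beta (autapomorphy; uninformative for grouping).
sclerotic ring: derived state '1' in Beta only — an autapomorphy, so it tells us nothing about relationships among taxa.
cranial crest (derived state '1') is shared by all ingroup taxa — unites the whole ingroup.
dermal ossicles: derived state '1' in Beta and Epsilon only — synapomorphy for {Beta, Epsilon}.
Most parsimonious ingroup topology: ((Theta,(Alpha,Delta)),(Beta,Epsilon)).
The clade {Alpha, Delta, Theta} is supported by stem photosynthetic: its derived state '0' occurs in exactly those taxa and in no other taxon (including the outgroup).

stem photosynthetic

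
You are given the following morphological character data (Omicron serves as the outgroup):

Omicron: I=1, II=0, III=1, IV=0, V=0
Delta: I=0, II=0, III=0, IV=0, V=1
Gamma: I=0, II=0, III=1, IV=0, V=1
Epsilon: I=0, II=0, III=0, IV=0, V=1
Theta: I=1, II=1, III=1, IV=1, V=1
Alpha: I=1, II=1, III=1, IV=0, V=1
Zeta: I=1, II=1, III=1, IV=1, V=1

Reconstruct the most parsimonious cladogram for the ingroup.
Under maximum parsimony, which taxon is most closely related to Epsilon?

Character polarity is set by the outgroup: the derived state is whichever differs from the outgroup's state, so for I, III the derived state is '0', and for the remaining characters it is '1'.
Only Delta, Epsilon, and Gamma show the derived state '0' for I, supporting them as a clade.
II (derived state '1') is shared by Alpha, Theta, and Zeta — a synapomorphy uniting that clade.
III (derived state '0') is shared by Delta and Epsilon — a synapomorphy uniting that clade.
Only Theta and Zeta show the derived state '1' for IV, supporting them as a clade.
V (derived state '1') is shared by all ingroup taxa — unites the whole ingroup.
Most parsimonious ingroup topology: (((Delta,Epsilon),Gamma),((Theta,Zeta),Alpha)).
Epsilon and Delta form a cherry on this tree, so they are sister taxa.

Delta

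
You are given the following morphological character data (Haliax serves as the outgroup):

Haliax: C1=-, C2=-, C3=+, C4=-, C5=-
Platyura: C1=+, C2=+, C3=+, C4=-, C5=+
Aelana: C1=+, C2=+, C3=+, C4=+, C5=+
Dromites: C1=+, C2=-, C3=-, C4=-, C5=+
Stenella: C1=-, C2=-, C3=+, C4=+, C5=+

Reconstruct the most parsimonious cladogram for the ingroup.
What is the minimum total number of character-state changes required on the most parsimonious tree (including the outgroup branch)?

Character polarity is set by the outgroup: the derived state is whichever differs from the outgroup's state, so for C3 the derived state is '-', and for the remaining characters it is '+'.
C1 (derived state '+') is shared by Aelana, Dromites, and Platyura — a synapomorphy uniting that clade.
C2 (derived state '+') is shared by Aelana and Platyura — a synapomorphy uniting that clade.
C3: derived state '-' in Dromites only — an autapomorphy, so it tells us nothing about relationships among taxa.
C4 (state '+') occurs in Aelana and Stenella but conflicts with the nesting implied by the other characters — most parsimoniously interpreted as homoplasy.
All ingroup taxa share the derived state '+' for C5; it defines the ingroup but does not resolve relationships within it.
Most parsimonious ingroup topology: (((Platyura,Aelana),Dromites),Stenella).
Changes per character on this tree: C1: 1; C2: 1; C3: 1; C4: 2; C5: 1.
Total = 6.

6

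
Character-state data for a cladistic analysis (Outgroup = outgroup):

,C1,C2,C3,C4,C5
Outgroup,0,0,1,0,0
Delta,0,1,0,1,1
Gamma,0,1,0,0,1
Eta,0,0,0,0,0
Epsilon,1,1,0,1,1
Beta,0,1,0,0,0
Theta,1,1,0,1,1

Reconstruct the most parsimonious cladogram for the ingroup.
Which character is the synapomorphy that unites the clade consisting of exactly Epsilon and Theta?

C1

Character polarity is set by the outgroup: the derived state is whichever differs from the outgroup's state, so for C3 the derived state is '0', and for the remaining characters it is '1'.
Only Epsilon and Theta show the derived state '1' for C1, supporting them as a clade.
C2: derived state '1' in Beta, Delta, Epsilon, Gamma, and Theta only — synapomorphy for {Beta, Delta, Epsilon, Gamma, Theta}.
All ingroup taxa share the derived state '0' for C3; it defines the ingroup but does not resolve relationships within it.
C4 (derived state '1') is shared by Delta, Epsilon, and Theta — a synapomorphy uniting that clade.
C5 (derived state '1') is shared by Delta, Epsilon, Gamma, and Theta — a synapomorphy uniting that clade.
Most parsimonious ingroup topology: ((((Delta,(Epsilon,Theta)),Gamma),Beta),Eta).
The clade {Epsilon, Theta} is supported by C1: its derived state '1' occurs in exactly those taxa and in no other taxon (including the outgroup).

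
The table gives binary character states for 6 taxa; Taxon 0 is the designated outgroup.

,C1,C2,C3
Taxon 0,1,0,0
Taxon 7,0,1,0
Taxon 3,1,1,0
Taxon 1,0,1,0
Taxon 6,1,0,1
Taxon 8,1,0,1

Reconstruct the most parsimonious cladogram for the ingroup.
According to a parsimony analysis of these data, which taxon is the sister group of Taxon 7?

Taxon 1

Character polarity is set by the outgroup: the derived state is whichever differs from the outgroup's state, so for C1 the derived state is '0', and for the remaining characters it is '1'.
C1: derived state '0' in Taxon 1 and Taxon 7 only — synapomorphy for {Taxon 1, Taxon 7}.
C2 (derived state '1') is shared by Taxon 1, Taxon 3, and Taxon 7 — a synapomorphy uniting that clade.
C3 (derived state '1') is shared by Taxon 6 and Taxon 8 — a synapomorphy uniting that clade.
Most parsimonious ingroup topology: (((Taxon 7,Taxon 1),Taxon 3),(Taxon 6,Taxon 8)).
Taxon 7 and Taxon 1 form a cherry on this tree, so they are sister taxa.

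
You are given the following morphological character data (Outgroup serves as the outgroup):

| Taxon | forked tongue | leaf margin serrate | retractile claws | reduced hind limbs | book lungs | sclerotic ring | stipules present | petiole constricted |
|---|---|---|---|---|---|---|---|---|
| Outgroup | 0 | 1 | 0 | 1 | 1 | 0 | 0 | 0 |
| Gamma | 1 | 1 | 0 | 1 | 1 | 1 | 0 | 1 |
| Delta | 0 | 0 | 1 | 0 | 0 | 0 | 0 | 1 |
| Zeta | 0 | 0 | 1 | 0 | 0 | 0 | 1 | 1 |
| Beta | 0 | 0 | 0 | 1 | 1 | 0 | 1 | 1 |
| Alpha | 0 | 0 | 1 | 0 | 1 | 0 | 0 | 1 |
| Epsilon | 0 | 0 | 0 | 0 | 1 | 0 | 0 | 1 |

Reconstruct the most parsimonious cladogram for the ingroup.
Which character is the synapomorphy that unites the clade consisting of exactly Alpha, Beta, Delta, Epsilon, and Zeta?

leaf margin serrate

Character polarity is set by the outgroup: the derived state is whichever differs from the outgroup's state, so for leaf margin serrate, reduced hind limbs, book lungs the derived state is '0', and for the remaining characters it is '1'.
forked tongue: derived state '1' in Gamma only — an autapomorphy, so it tells us nothing about relationships among taxa.
leaf margin serrate (derived state '0') is shared by Alpha, Beta, Delta, Epsilon, and Zeta — a synapomorphy uniting that clade.
retractile claws: derived state '1' in Alpha, Delta, and Zeta only — synapomorphy for {Alpha, Delta, Zeta}.
reduced hind limbs (derived state '0') is shared by Alpha, Delta, Epsilon, and Zeta — a synapomorphy uniting that clade.
book lungs: derived state '0' in Delta and Zeta only — synapomorphy for {Delta, Zeta}.
sclerotic ring: derived state '1' in Gamma only — an autapomorphy, so it tells us nothing about relationships among taxa.
stipules present (state '1') occurs in Beta and Zeta but conflicts with the nesting implied by the other characters — most parsimoniously interpreted as homoplasy.
All ingroup taxa share the derived state '1' for petiole constricted; it defines the ingroup but does not resolve relationships within it.
Most parsimonious ingroup topology: (Gamma,((((Delta,Zeta),Alpha),Epsilon),Beta)).
The clade {Alpha, Beta, Delta, Epsilon, Zeta} is supported by leaf margin serrate: its derived state '0' occurs in exactly those taxa and in no other taxon (including the outgroup).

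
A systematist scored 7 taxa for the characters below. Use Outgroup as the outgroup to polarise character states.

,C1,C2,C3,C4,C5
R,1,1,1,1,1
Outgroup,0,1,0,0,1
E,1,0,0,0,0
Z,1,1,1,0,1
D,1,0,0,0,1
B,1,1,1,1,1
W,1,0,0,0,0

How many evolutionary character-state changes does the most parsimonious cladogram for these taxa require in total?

Character polarity is set by the outgroup: the derived state is whichever differs from the outgroup's state, so for C2, C5 the derived state is '0', and for the remaining characters it is '1'.
All ingroup taxa share the derived state '1' for C1; it defines the ingroup but does not resolve relationships within it.
C2 (derived state '0') is shared by D, E, and W — a synapomorphy uniting that clade.
C3: derived state '1' in B, R, and Z only — synapomorphy for {B, R, Z}.
Only B and R show the derived state '1' for C4, supporting them as a clade.
C5: derived state '0' in E and W only — synapomorphy for {E, W}.
Most parsimonious ingroup topology: (((R,B),Z),(D,(E,W))).
Changes per character on this tree: C1: 1; C2: 1; C3: 1; C4: 1; C5: 1.
Total = 5.

5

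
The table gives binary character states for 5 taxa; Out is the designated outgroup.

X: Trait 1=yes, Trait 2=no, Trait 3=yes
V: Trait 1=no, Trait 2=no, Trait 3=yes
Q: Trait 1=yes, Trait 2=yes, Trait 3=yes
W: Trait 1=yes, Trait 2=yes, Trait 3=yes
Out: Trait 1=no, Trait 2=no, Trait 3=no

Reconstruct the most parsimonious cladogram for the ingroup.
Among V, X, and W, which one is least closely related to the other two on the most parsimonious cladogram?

The outgroup has state 'no' for every character, so 'yes' is the derived state throughout.
Trait 1 (derived state 'yes') is shared by Q, W, and X — a synapomorphy uniting that clade.
Trait 2: derived state 'yes' in Q and W only — synapomorphy for {Q, W}.
All ingroup taxa share the derived state 'yes' for Trait 3; it defines the ingroup but does not resolve relationships within it.
Most parsimonious ingroup topology: (((W,Q),X),V).
W and X share a more recent common ancestor with each other than either does with V, so V is the least closely related of the three.

V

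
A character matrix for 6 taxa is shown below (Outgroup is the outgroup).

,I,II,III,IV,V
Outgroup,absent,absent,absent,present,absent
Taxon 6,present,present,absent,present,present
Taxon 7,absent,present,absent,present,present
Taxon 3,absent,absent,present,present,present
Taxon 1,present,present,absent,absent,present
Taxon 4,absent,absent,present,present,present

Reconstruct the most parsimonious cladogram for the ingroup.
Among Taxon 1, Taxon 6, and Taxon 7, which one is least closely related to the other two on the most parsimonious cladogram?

Taxon 7

Character polarity is set by the outgroup: the derived state is whichever differs from the outgroup's state, so for IV the derived state is 'absent', and for the remaining characters it is 'present'.
Only Taxon 1 and Taxon 6 show the derived state 'present' for I, supporting them as a clade.
II (derived state 'present') is shared by Taxon 1, Taxon 6, and Taxon 7 — a synapomorphy uniting that clade.
III: derived state 'present' in Taxon 3 and Taxon 4 only — synapomorphy for {Taxon 3, Taxon 4}.
IV: derived state 'absent' in Taxon 1 only — an autapomorphy, so it tells us nothing about relationships among taxa.
V (derived state 'present') is shared by all ingroup taxa — unites the whole ingroup.
Most parsimonious ingroup topology: (((Taxon 6,Taxon 1),Taxon 7),(Taxon 3,Taxon 4)).
Taxon 1 and Taxon 6 share a more recent common ancestor with each other than either does with Taxon 7, so Taxon 7 is the least closely related of the three.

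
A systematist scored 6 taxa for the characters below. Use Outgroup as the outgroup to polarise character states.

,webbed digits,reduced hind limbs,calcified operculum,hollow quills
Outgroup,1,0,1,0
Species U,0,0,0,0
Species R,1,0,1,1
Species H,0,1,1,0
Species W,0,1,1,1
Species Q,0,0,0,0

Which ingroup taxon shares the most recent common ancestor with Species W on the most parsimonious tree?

Character polarity is set by the outgroup: the derived state is whichever differs from the outgroup's state, so for webbed digits, calcified operculum the derived state is '0', and for the remaining characters it is '1'.
webbed digits: derived state '0' in Species H, Species Q, Species U, and Species W only — synapomorphy for {Species H, Species Q, Species U, Species W}.
reduced hind limbs (derived state '1') is shared by Species H and Species W — a synapomorphy uniting that clade.
calcified operculum (derived state '0') is shared by Species Q and Species U — a synapomorphy uniting that clade.
hollow quills groups Species R and Species W, which is incompatible with the clades supported by the remaining characters; treating it as convergent (homoplasy) costs fewer steps than any alternative tree.
Most parsimonious ingroup topology: (((Species U,Species Q),(Species H,Species W)),Species R).
Species W and Species H form a cherry on this tree, so they are sister taxa.

Species H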